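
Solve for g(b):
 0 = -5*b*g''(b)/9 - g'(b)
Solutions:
 g(b) = C1 + C2/b^(4/5)


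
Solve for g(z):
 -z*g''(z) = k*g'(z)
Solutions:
 g(z) = C1 + z^(1 - re(k))*(C2*sin(log(z)*Abs(im(k))) + C3*cos(log(z)*im(k)))


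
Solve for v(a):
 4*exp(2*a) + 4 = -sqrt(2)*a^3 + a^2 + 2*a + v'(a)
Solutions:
 v(a) = C1 + sqrt(2)*a^4/4 - a^3/3 - a^2 + 4*a + 2*exp(2*a)


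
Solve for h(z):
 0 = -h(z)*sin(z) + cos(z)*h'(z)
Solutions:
 h(z) = C1/cos(z)


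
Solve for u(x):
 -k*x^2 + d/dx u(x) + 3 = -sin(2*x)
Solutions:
 u(x) = C1 + k*x^3/3 - 3*x + cos(2*x)/2


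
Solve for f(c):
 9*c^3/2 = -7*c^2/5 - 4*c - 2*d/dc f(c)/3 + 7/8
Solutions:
 f(c) = C1 - 27*c^4/16 - 7*c^3/10 - 3*c^2 + 21*c/16


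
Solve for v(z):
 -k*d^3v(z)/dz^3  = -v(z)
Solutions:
 v(z) = C1*exp(z*(1/k)^(1/3)) + C2*exp(z*(-1 + sqrt(3)*I)*(1/k)^(1/3)/2) + C3*exp(-z*(1 + sqrt(3)*I)*(1/k)^(1/3)/2)


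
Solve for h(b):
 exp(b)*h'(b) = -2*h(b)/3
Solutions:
 h(b) = C1*exp(2*exp(-b)/3)


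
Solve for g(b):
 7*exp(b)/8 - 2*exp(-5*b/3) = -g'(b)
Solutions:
 g(b) = C1 - 7*exp(b)/8 - 6*exp(-5*b/3)/5


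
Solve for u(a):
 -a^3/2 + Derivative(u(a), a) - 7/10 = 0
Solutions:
 u(a) = C1 + a^4/8 + 7*a/10


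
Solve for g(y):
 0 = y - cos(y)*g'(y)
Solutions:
 g(y) = C1 + Integral(y/cos(y), y)


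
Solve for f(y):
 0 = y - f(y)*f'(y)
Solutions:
 f(y) = -sqrt(C1 + y^2)
 f(y) = sqrt(C1 + y^2)


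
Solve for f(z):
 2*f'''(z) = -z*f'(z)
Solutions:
 f(z) = C1 + Integral(C2*airyai(-2^(2/3)*z/2) + C3*airybi(-2^(2/3)*z/2), z)


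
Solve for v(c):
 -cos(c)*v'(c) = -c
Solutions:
 v(c) = C1 + Integral(c/cos(c), c)


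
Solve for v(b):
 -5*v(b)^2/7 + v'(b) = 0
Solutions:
 v(b) = -7/(C1 + 5*b)


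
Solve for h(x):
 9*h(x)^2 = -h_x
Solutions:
 h(x) = 1/(C1 + 9*x)


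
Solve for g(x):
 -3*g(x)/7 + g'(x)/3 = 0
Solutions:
 g(x) = C1*exp(9*x/7)


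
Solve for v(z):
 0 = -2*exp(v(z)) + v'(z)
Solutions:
 v(z) = log(-1/(C1 + 2*z))


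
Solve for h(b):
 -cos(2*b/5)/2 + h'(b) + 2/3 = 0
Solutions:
 h(b) = C1 - 2*b/3 + 5*sin(2*b/5)/4


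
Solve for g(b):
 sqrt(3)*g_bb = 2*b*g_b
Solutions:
 g(b) = C1 + C2*erfi(3^(3/4)*b/3)


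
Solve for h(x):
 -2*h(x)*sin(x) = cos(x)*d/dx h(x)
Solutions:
 h(x) = C1*cos(x)^2


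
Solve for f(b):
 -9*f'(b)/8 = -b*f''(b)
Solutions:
 f(b) = C1 + C2*b^(17/8)


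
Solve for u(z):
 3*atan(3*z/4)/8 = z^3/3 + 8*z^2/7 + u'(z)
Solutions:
 u(z) = C1 - z^4/12 - 8*z^3/21 + 3*z*atan(3*z/4)/8 - log(9*z^2 + 16)/4


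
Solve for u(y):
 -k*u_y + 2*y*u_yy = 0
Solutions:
 u(y) = C1 + y^(re(k)/2 + 1)*(C2*sin(log(y)*Abs(im(k))/2) + C3*cos(log(y)*im(k)/2))


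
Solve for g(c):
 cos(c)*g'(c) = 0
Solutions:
 g(c) = C1


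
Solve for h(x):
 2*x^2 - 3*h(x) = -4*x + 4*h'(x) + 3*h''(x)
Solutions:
 h(x) = 2*x^2/3 - 4*x/9 + (C1*sin(sqrt(5)*x/3) + C2*cos(sqrt(5)*x/3))*exp(-2*x/3) - 20/27


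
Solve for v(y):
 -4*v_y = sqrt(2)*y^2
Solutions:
 v(y) = C1 - sqrt(2)*y^3/12


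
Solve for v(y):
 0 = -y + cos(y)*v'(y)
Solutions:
 v(y) = C1 + Integral(y/cos(y), y)


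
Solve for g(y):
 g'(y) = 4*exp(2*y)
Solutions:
 g(y) = C1 + 2*exp(2*y)


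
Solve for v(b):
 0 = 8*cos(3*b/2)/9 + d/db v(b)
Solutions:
 v(b) = C1 - 16*sin(3*b/2)/27


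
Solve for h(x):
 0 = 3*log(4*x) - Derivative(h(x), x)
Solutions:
 h(x) = C1 + 3*x*log(x) - 3*x + x*log(64)


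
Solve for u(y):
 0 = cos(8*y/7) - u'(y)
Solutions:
 u(y) = C1 + 7*sin(8*y/7)/8


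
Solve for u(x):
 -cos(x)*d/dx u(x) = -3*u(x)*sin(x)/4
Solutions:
 u(x) = C1/cos(x)^(3/4)


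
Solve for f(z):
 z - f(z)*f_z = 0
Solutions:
 f(z) = -sqrt(C1 + z^2)
 f(z) = sqrt(C1 + z^2)


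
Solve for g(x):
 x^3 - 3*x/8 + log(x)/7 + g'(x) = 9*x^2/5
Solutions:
 g(x) = C1 - x^4/4 + 3*x^3/5 + 3*x^2/16 - x*log(x)/7 + x/7


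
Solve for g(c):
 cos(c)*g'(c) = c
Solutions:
 g(c) = C1 + Integral(c/cos(c), c)


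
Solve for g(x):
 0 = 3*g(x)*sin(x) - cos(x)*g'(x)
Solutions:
 g(x) = C1/cos(x)^3


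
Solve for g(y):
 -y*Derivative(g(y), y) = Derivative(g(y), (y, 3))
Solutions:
 g(y) = C1 + Integral(C2*airyai(-y) + C3*airybi(-y), y)


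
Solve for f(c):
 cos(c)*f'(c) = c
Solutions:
 f(c) = C1 + Integral(c/cos(c), c)


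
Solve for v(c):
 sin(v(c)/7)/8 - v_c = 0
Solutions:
 -c/8 + 7*log(cos(v(c)/7) - 1)/2 - 7*log(cos(v(c)/7) + 1)/2 = C1


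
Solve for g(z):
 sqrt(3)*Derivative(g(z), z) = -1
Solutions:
 g(z) = C1 - sqrt(3)*z/3


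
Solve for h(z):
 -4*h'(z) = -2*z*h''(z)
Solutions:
 h(z) = C1 + C2*z^3


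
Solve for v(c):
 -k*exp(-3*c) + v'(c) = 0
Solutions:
 v(c) = C1 - k*exp(-3*c)/3


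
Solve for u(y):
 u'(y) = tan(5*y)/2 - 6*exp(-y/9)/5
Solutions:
 u(y) = C1 + log(tan(5*y)^2 + 1)/20 + 54*exp(-y/9)/5


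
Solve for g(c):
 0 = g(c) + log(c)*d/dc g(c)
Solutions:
 g(c) = C1*exp(-li(c))


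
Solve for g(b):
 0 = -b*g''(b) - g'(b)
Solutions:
 g(b) = C1 + C2*log(b)


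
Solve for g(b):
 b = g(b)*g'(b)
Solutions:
 g(b) = -sqrt(C1 + b^2)
 g(b) = sqrt(C1 + b^2)


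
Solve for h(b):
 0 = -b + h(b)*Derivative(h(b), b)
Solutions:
 h(b) = -sqrt(C1 + b^2)
 h(b) = sqrt(C1 + b^2)


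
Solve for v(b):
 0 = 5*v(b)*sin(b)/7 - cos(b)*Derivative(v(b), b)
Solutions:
 v(b) = C1/cos(b)^(5/7)


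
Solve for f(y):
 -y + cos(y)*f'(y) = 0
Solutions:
 f(y) = C1 + Integral(y/cos(y), y)


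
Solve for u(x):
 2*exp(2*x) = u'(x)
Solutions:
 u(x) = C1 + exp(2*x)


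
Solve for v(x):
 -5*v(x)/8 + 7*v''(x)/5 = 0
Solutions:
 v(x) = C1*exp(-5*sqrt(14)*x/28) + C2*exp(5*sqrt(14)*x/28)


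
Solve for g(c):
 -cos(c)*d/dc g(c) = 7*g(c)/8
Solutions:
 g(c) = C1*(sin(c) - 1)^(7/16)/(sin(c) + 1)^(7/16)


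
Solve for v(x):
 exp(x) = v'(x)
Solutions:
 v(x) = C1 + exp(x)


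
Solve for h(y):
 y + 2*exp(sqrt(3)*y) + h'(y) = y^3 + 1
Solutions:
 h(y) = C1 + y^4/4 - y^2/2 + y - 2*sqrt(3)*exp(sqrt(3)*y)/3


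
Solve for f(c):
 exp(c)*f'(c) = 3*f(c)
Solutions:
 f(c) = C1*exp(-3*exp(-c))


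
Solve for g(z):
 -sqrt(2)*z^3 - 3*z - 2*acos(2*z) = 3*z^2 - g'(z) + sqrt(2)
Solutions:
 g(z) = C1 + sqrt(2)*z^4/4 + z^3 + 3*z^2/2 + 2*z*acos(2*z) + sqrt(2)*z - sqrt(1 - 4*z^2)


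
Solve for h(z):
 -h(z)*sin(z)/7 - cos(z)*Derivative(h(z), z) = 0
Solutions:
 h(z) = C1*cos(z)^(1/7)


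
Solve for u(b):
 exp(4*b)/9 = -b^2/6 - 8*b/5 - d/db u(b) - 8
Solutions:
 u(b) = C1 - b^3/18 - 4*b^2/5 - 8*b - exp(4*b)/36


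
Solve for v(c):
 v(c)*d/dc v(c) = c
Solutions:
 v(c) = -sqrt(C1 + c^2)
 v(c) = sqrt(C1 + c^2)


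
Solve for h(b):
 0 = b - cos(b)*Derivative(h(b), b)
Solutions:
 h(b) = C1 + Integral(b/cos(b), b)


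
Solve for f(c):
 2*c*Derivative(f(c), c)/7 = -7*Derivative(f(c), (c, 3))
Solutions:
 f(c) = C1 + Integral(C2*airyai(-14^(1/3)*c/7) + C3*airybi(-14^(1/3)*c/7), c)


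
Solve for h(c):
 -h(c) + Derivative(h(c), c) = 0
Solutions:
 h(c) = C1*exp(c)


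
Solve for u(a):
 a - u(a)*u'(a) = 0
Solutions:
 u(a) = -sqrt(C1 + a^2)
 u(a) = sqrt(C1 + a^2)


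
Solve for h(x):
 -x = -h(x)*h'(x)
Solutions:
 h(x) = -sqrt(C1 + x^2)
 h(x) = sqrt(C1 + x^2)


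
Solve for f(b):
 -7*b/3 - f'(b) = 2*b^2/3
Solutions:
 f(b) = C1 - 2*b^3/9 - 7*b^2/6


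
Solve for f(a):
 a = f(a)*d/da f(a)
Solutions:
 f(a) = -sqrt(C1 + a^2)
 f(a) = sqrt(C1 + a^2)


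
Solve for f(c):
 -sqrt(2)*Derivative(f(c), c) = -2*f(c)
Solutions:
 f(c) = C1*exp(sqrt(2)*c)


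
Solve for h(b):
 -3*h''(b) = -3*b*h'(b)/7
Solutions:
 h(b) = C1 + C2*erfi(sqrt(14)*b/14)


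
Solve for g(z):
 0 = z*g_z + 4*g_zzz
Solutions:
 g(z) = C1 + Integral(C2*airyai(-2^(1/3)*z/2) + C3*airybi(-2^(1/3)*z/2), z)


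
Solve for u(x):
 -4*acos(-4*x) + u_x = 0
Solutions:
 u(x) = C1 + 4*x*acos(-4*x) + sqrt(1 - 16*x^2)


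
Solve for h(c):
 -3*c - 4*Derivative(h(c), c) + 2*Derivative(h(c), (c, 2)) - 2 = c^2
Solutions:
 h(c) = C1 + C2*exp(2*c) - c^3/12 - c^2/2 - c


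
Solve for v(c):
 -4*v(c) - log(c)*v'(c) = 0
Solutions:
 v(c) = C1*exp(-4*li(c))


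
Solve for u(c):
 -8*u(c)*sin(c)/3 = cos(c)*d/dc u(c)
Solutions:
 u(c) = C1*cos(c)^(8/3)


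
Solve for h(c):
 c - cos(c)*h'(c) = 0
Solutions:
 h(c) = C1 + Integral(c/cos(c), c)


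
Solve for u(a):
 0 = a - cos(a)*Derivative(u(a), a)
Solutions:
 u(a) = C1 + Integral(a/cos(a), a)


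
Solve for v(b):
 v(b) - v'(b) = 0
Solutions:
 v(b) = C1*exp(b)


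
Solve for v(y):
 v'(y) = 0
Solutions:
 v(y) = C1


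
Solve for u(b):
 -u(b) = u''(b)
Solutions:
 u(b) = C1*sin(b) + C2*cos(b)


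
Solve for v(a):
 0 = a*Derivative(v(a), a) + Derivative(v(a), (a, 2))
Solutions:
 v(a) = C1 + C2*erf(sqrt(2)*a/2)


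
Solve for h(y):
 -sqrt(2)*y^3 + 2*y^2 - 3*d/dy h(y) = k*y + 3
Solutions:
 h(y) = C1 - k*y^2/6 - sqrt(2)*y^4/12 + 2*y^3/9 - y


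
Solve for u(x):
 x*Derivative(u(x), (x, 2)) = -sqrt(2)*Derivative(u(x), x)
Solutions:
 u(x) = C1 + C2*x^(1 - sqrt(2))


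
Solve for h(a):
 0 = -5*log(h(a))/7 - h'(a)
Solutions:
 li(h(a)) = C1 - 5*a/7


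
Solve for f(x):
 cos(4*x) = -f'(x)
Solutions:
 f(x) = C1 - sin(4*x)/4


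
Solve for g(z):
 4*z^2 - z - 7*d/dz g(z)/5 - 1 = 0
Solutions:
 g(z) = C1 + 20*z^3/21 - 5*z^2/14 - 5*z/7


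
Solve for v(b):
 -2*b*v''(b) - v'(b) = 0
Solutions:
 v(b) = C1 + C2*sqrt(b)


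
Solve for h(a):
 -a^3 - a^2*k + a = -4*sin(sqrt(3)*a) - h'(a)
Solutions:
 h(a) = C1 + a^4/4 + a^3*k/3 - a^2/2 + 4*sqrt(3)*cos(sqrt(3)*a)/3


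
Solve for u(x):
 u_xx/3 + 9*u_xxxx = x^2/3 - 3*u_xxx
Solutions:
 u(x) = C1 + C2*x + x^4/12 - 3*x^3 + 54*x^2 + (C3*sin(sqrt(3)*x/18) + C4*cos(sqrt(3)*x/18))*exp(-x/6)


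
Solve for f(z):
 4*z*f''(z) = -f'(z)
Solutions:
 f(z) = C1 + C2*z^(3/4)


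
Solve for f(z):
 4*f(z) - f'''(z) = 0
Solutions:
 f(z) = C3*exp(2^(2/3)*z) + (C1*sin(2^(2/3)*sqrt(3)*z/2) + C2*cos(2^(2/3)*sqrt(3)*z/2))*exp(-2^(2/3)*z/2)


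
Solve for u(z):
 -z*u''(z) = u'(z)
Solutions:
 u(z) = C1 + C2*log(z)


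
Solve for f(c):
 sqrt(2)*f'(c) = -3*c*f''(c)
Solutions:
 f(c) = C1 + C2*c^(1 - sqrt(2)/3)


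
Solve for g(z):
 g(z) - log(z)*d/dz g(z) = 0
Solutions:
 g(z) = C1*exp(li(z))


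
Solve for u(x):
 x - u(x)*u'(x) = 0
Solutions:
 u(x) = -sqrt(C1 + x^2)
 u(x) = sqrt(C1 + x^2)


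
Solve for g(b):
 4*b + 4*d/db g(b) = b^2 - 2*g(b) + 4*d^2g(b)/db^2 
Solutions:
 g(b) = C1*exp(b*(1 - sqrt(3))/2) + C2*exp(b*(1 + sqrt(3))/2) + b^2/2 - 4*b + 10


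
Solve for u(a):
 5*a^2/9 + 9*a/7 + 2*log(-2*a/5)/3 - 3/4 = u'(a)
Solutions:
 u(a) = C1 + 5*a^3/27 + 9*a^2/14 + 2*a*log(-a)/3 + a*(-17 - 8*log(5) + 8*log(2))/12


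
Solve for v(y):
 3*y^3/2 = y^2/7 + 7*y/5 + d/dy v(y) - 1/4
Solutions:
 v(y) = C1 + 3*y^4/8 - y^3/21 - 7*y^2/10 + y/4


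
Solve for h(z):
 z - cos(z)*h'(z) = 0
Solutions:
 h(z) = C1 + Integral(z/cos(z), z)


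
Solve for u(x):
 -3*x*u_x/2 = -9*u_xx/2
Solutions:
 u(x) = C1 + C2*erfi(sqrt(6)*x/6)


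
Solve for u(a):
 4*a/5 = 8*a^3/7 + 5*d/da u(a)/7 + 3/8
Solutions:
 u(a) = C1 - 2*a^4/5 + 14*a^2/25 - 21*a/40


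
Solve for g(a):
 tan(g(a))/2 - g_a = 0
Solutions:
 g(a) = pi - asin(C1*exp(a/2))
 g(a) = asin(C1*exp(a/2))


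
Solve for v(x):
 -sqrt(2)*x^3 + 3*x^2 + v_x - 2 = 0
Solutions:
 v(x) = C1 + sqrt(2)*x^4/4 - x^3 + 2*x


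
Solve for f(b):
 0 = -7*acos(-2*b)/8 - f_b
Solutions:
 f(b) = C1 - 7*b*acos(-2*b)/8 - 7*sqrt(1 - 4*b^2)/16


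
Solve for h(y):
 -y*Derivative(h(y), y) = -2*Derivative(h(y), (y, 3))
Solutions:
 h(y) = C1 + Integral(C2*airyai(2^(2/3)*y/2) + C3*airybi(2^(2/3)*y/2), y)


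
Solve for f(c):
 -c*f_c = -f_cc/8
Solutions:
 f(c) = C1 + C2*erfi(2*c)


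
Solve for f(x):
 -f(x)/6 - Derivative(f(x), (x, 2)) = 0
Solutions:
 f(x) = C1*sin(sqrt(6)*x/6) + C2*cos(sqrt(6)*x/6)


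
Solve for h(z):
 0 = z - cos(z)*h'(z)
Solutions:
 h(z) = C1 + Integral(z/cos(z), z)


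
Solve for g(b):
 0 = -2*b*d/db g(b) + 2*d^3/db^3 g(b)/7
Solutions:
 g(b) = C1 + Integral(C2*airyai(7^(1/3)*b) + C3*airybi(7^(1/3)*b), b)


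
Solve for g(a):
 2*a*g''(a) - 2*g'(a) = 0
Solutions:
 g(a) = C1 + C2*a^2


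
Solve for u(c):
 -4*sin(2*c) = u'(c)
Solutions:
 u(c) = C1 + 2*cos(2*c)


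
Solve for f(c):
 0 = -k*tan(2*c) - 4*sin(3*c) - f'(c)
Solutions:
 f(c) = C1 + k*log(cos(2*c))/2 + 4*cos(3*c)/3


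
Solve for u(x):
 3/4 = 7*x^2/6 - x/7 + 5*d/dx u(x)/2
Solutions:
 u(x) = C1 - 7*x^3/45 + x^2/35 + 3*x/10


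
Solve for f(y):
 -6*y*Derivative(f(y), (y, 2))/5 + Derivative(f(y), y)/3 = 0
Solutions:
 f(y) = C1 + C2*y^(23/18)


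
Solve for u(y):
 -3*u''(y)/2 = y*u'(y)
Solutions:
 u(y) = C1 + C2*erf(sqrt(3)*y/3)


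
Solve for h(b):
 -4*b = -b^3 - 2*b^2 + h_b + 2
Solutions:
 h(b) = C1 + b^4/4 + 2*b^3/3 - 2*b^2 - 2*b


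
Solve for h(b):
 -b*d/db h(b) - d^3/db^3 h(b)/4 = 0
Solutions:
 h(b) = C1 + Integral(C2*airyai(-2^(2/3)*b) + C3*airybi(-2^(2/3)*b), b)


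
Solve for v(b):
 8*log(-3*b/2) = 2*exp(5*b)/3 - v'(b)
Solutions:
 v(b) = C1 - 8*b*log(-b) + 8*b*(-log(3) + log(2) + 1) + 2*exp(5*b)/15


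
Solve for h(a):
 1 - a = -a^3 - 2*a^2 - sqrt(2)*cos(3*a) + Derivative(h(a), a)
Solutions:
 h(a) = C1 + a^4/4 + 2*a^3/3 - a^2/2 + a + sqrt(2)*sin(3*a)/3


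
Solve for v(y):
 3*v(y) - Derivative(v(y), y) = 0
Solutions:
 v(y) = C1*exp(3*y)


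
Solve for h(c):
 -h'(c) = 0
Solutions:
 h(c) = C1


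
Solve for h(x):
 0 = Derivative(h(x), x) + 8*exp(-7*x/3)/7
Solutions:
 h(x) = C1 + 24*exp(-7*x/3)/49


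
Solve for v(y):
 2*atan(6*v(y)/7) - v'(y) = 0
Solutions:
 Integral(1/atan(6*_y/7), (_y, v(y))) = C1 + 2*y


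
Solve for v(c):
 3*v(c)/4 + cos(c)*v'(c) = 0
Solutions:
 v(c) = C1*(sin(c) - 1)^(3/8)/(sin(c) + 1)^(3/8)


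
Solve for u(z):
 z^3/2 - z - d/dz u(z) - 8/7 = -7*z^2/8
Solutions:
 u(z) = C1 + z^4/8 + 7*z^3/24 - z^2/2 - 8*z/7


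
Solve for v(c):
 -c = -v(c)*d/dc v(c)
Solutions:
 v(c) = -sqrt(C1 + c^2)
 v(c) = sqrt(C1 + c^2)


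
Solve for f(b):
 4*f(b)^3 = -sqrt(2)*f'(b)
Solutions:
 f(b) = -sqrt(2)*sqrt(-1/(C1 - 2*sqrt(2)*b))/2
 f(b) = sqrt(2)*sqrt(-1/(C1 - 2*sqrt(2)*b))/2


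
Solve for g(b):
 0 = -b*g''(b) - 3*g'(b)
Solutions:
 g(b) = C1 + C2/b^2


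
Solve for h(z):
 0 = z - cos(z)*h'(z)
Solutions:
 h(z) = C1 + Integral(z/cos(z), z)


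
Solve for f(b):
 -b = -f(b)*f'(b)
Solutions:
 f(b) = -sqrt(C1 + b^2)
 f(b) = sqrt(C1 + b^2)


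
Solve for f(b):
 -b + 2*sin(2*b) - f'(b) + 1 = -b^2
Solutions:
 f(b) = C1 + b^3/3 - b^2/2 + b - cos(2*b)


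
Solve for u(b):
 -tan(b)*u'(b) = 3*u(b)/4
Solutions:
 u(b) = C1/sin(b)^(3/4)


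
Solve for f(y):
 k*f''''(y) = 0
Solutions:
 f(y) = C1 + C2*y + C3*y^2 + C4*y^3


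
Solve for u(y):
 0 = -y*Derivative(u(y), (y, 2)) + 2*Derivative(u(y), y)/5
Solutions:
 u(y) = C1 + C2*y^(7/5)


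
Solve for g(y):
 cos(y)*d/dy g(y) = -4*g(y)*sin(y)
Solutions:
 g(y) = C1*cos(y)^4


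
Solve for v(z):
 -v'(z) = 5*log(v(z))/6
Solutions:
 li(v(z)) = C1 - 5*z/6


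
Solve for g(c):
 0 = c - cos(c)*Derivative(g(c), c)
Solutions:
 g(c) = C1 + Integral(c/cos(c), c)


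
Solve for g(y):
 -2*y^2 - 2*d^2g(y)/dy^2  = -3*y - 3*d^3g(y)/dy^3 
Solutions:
 g(y) = C1 + C2*y + C3*exp(2*y/3) - y^4/12 - y^3/4 - 9*y^2/8


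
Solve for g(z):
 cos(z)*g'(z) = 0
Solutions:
 g(z) = C1


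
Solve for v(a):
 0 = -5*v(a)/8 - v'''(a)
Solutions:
 v(a) = C3*exp(-5^(1/3)*a/2) + (C1*sin(sqrt(3)*5^(1/3)*a/4) + C2*cos(sqrt(3)*5^(1/3)*a/4))*exp(5^(1/3)*a/4)


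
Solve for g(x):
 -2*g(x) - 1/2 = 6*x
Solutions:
 g(x) = -3*x - 1/4


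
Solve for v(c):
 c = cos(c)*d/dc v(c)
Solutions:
 v(c) = C1 + Integral(c/cos(c), c)


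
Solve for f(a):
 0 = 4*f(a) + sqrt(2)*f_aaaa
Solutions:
 f(a) = (C1*sin(2^(7/8)*a/2) + C2*cos(2^(7/8)*a/2))*exp(-2^(7/8)*a/2) + (C3*sin(2^(7/8)*a/2) + C4*cos(2^(7/8)*a/2))*exp(2^(7/8)*a/2)


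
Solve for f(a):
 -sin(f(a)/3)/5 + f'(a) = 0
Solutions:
 -a/5 + 3*log(cos(f(a)/3) - 1)/2 - 3*log(cos(f(a)/3) + 1)/2 = C1


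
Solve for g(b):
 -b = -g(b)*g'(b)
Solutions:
 g(b) = -sqrt(C1 + b^2)
 g(b) = sqrt(C1 + b^2)


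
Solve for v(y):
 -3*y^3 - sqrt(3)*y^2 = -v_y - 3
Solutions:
 v(y) = C1 + 3*y^4/4 + sqrt(3)*y^3/3 - 3*y


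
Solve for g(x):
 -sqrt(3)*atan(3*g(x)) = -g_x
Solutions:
 Integral(1/atan(3*_y), (_y, g(x))) = C1 + sqrt(3)*x


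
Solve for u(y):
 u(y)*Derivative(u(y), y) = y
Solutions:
 u(y) = -sqrt(C1 + y^2)
 u(y) = sqrt(C1 + y^2)


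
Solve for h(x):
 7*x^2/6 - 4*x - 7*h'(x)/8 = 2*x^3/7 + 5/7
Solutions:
 h(x) = C1 - 4*x^4/49 + 4*x^3/9 - 16*x^2/7 - 40*x/49


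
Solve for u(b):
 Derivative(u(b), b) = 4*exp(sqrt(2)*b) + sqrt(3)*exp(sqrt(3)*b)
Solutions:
 u(b) = C1 + 2*sqrt(2)*exp(sqrt(2)*b) + exp(sqrt(3)*b)


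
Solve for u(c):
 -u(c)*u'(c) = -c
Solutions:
 u(c) = -sqrt(C1 + c^2)
 u(c) = sqrt(C1 + c^2)


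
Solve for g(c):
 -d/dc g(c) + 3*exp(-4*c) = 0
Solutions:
 g(c) = C1 - 3*exp(-4*c)/4


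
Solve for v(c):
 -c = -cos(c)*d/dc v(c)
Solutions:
 v(c) = C1 + Integral(c/cos(c), c)


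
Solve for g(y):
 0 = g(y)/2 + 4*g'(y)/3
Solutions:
 g(y) = C1*exp(-3*y/8)


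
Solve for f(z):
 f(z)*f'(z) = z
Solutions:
 f(z) = -sqrt(C1 + z^2)
 f(z) = sqrt(C1 + z^2)


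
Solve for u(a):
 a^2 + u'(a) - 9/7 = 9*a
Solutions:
 u(a) = C1 - a^3/3 + 9*a^2/2 + 9*a/7


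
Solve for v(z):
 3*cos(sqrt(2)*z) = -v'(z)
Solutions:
 v(z) = C1 - 3*sqrt(2)*sin(sqrt(2)*z)/2


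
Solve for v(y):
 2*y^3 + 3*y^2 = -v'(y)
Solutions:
 v(y) = C1 - y^4/2 - y^3


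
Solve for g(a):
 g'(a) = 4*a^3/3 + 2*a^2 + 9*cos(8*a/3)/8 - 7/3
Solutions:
 g(a) = C1 + a^4/3 + 2*a^3/3 - 7*a/3 + 27*sin(8*a/3)/64


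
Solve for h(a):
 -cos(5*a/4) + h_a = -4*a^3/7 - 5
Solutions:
 h(a) = C1 - a^4/7 - 5*a + 4*sin(5*a/4)/5


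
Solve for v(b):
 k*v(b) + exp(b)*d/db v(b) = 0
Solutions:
 v(b) = C1*exp(k*exp(-b))


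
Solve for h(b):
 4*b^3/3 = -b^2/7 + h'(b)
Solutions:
 h(b) = C1 + b^4/3 + b^3/21


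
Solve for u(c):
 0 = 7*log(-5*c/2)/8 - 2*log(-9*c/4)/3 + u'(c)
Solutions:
 u(c) = C1 - 5*c*log(-c)/24 + c*(-21*log(5) - 11*log(2) + 5 + 32*log(3))/24


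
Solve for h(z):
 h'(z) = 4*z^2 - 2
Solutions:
 h(z) = C1 + 4*z^3/3 - 2*z


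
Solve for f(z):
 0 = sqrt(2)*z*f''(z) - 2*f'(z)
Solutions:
 f(z) = C1 + C2*z^(1 + sqrt(2))


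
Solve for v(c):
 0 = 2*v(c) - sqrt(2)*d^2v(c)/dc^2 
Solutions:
 v(c) = C1*exp(-2^(1/4)*c) + C2*exp(2^(1/4)*c)


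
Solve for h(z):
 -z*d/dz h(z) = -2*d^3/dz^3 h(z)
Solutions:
 h(z) = C1 + Integral(C2*airyai(2^(2/3)*z/2) + C3*airybi(2^(2/3)*z/2), z)


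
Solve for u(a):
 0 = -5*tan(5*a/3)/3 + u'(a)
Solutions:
 u(a) = C1 - log(cos(5*a/3))


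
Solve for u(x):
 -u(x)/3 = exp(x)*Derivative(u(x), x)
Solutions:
 u(x) = C1*exp(exp(-x)/3)


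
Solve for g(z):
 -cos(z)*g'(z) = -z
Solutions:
 g(z) = C1 + Integral(z/cos(z), z)


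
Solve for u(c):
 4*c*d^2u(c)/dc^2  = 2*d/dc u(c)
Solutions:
 u(c) = C1 + C2*c^(3/2)


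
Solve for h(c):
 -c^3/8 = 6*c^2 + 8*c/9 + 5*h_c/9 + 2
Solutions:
 h(c) = C1 - 9*c^4/160 - 18*c^3/5 - 4*c^2/5 - 18*c/5


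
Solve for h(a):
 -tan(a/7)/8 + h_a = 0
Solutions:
 h(a) = C1 - 7*log(cos(a/7))/8


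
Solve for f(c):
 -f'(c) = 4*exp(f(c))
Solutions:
 f(c) = log(1/(C1 + 4*c))


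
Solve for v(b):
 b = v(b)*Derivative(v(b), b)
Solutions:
 v(b) = -sqrt(C1 + b^2)
 v(b) = sqrt(C1 + b^2)


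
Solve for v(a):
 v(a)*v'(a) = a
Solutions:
 v(a) = -sqrt(C1 + a^2)
 v(a) = sqrt(C1 + a^2)


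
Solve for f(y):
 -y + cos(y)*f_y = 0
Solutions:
 f(y) = C1 + Integral(y/cos(y), y)


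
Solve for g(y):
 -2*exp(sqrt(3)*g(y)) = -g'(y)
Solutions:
 g(y) = sqrt(3)*(2*log(-1/(C1 + 2*y)) - log(3))/6


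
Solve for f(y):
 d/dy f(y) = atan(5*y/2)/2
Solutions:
 f(y) = C1 + y*atan(5*y/2)/2 - log(25*y^2 + 4)/10


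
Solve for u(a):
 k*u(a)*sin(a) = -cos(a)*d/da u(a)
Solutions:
 u(a) = C1*exp(k*log(cos(a)))


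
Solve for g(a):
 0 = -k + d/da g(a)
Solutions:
 g(a) = C1 + a*k


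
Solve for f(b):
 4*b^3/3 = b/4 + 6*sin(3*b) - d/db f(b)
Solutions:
 f(b) = C1 - b^4/3 + b^2/8 - 2*cos(3*b)


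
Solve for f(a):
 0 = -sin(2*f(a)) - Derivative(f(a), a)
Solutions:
 f(a) = pi - acos((-C1 - exp(4*a))/(C1 - exp(4*a)))/2
 f(a) = acos((-C1 - exp(4*a))/(C1 - exp(4*a)))/2


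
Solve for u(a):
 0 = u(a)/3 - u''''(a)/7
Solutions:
 u(a) = C1*exp(-3^(3/4)*7^(1/4)*a/3) + C2*exp(3^(3/4)*7^(1/4)*a/3) + C3*sin(3^(3/4)*7^(1/4)*a/3) + C4*cos(3^(3/4)*7^(1/4)*a/3)


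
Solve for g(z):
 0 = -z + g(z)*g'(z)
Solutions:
 g(z) = -sqrt(C1 + z^2)
 g(z) = sqrt(C1 + z^2)


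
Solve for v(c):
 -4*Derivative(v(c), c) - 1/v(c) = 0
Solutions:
 v(c) = -sqrt(C1 - 2*c)/2
 v(c) = sqrt(C1 - 2*c)/2


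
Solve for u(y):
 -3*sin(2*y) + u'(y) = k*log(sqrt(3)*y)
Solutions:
 u(y) = C1 + k*y*(log(y) - 1) + k*y*log(3)/2 - 3*cos(2*y)/2


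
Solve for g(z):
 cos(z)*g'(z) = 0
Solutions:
 g(z) = C1


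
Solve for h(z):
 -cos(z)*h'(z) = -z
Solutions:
 h(z) = C1 + Integral(z/cos(z), z)


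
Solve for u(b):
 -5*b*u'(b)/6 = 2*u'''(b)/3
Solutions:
 u(b) = C1 + Integral(C2*airyai(-10^(1/3)*b/2) + C3*airybi(-10^(1/3)*b/2), b)


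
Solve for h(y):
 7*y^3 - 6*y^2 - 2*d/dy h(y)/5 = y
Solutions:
 h(y) = C1 + 35*y^4/8 - 5*y^3 - 5*y^2/4


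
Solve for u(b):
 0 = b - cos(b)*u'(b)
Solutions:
 u(b) = C1 + Integral(b/cos(b), b)


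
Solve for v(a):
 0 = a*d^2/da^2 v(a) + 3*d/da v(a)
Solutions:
 v(a) = C1 + C2/a^2


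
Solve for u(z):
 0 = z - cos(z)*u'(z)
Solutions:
 u(z) = C1 + Integral(z/cos(z), z)


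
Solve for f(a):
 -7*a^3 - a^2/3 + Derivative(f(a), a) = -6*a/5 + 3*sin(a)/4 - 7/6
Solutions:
 f(a) = C1 + 7*a^4/4 + a^3/9 - 3*a^2/5 - 7*a/6 - 3*cos(a)/4


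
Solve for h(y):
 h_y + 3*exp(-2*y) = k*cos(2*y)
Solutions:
 h(y) = C1 + k*sin(2*y)/2 + 3*exp(-2*y)/2


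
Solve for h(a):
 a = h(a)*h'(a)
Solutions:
 h(a) = -sqrt(C1 + a^2)
 h(a) = sqrt(C1 + a^2)


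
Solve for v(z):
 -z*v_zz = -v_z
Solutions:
 v(z) = C1 + C2*z^2


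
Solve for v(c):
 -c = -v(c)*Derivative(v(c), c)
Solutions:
 v(c) = -sqrt(C1 + c^2)
 v(c) = sqrt(C1 + c^2)


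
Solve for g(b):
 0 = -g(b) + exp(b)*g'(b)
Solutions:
 g(b) = C1*exp(-exp(-b))


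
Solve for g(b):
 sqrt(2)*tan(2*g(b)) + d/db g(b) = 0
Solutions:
 g(b) = -asin(C1*exp(-2*sqrt(2)*b))/2 + pi/2
 g(b) = asin(C1*exp(-2*sqrt(2)*b))/2


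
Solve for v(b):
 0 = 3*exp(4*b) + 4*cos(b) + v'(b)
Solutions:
 v(b) = C1 - 3*exp(4*b)/4 - 4*sin(b)


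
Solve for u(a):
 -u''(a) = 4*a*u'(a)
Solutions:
 u(a) = C1 + C2*erf(sqrt(2)*a)


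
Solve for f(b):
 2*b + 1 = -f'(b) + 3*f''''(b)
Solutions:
 f(b) = C1 + C4*exp(3^(2/3)*b/3) - b^2 - b + (C2*sin(3^(1/6)*b/2) + C3*cos(3^(1/6)*b/2))*exp(-3^(2/3)*b/6)


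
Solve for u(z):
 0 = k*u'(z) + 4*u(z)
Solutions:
 u(z) = C1*exp(-4*z/k)


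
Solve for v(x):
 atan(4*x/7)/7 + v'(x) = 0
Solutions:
 v(x) = C1 - x*atan(4*x/7)/7 + log(16*x^2 + 49)/8


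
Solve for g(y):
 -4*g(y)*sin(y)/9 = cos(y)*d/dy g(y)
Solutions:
 g(y) = C1*cos(y)^(4/9)


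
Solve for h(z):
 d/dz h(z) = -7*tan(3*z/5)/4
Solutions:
 h(z) = C1 + 35*log(cos(3*z/5))/12


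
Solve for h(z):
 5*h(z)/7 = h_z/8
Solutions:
 h(z) = C1*exp(40*z/7)


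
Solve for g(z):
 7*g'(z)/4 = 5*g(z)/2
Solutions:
 g(z) = C1*exp(10*z/7)


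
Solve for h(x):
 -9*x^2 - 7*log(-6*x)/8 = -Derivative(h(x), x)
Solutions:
 h(x) = C1 + 3*x^3 + 7*x*log(-x)/8 + 7*x*(-1 + log(6))/8


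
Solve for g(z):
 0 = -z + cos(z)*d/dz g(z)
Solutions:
 g(z) = C1 + Integral(z/cos(z), z)


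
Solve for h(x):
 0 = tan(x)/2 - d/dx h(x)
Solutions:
 h(x) = C1 - log(cos(x))/2


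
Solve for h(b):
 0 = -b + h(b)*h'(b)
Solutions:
 h(b) = -sqrt(C1 + b^2)
 h(b) = sqrt(C1 + b^2)


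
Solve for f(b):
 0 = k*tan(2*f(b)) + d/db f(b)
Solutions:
 f(b) = -asin(C1*exp(-2*b*k))/2 + pi/2
 f(b) = asin(C1*exp(-2*b*k))/2


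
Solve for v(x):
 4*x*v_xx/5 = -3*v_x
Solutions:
 v(x) = C1 + C2/x^(11/4)


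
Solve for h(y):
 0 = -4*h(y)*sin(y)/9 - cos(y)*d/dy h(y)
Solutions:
 h(y) = C1*cos(y)^(4/9)


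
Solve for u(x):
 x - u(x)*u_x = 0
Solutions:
 u(x) = -sqrt(C1 + x^2)
 u(x) = sqrt(C1 + x^2)


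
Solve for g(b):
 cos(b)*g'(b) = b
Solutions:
 g(b) = C1 + Integral(b/cos(b), b)


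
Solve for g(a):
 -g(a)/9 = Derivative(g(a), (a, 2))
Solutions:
 g(a) = C1*sin(a/3) + C2*cos(a/3)


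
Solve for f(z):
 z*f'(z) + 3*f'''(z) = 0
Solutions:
 f(z) = C1 + Integral(C2*airyai(-3^(2/3)*z/3) + C3*airybi(-3^(2/3)*z/3), z)


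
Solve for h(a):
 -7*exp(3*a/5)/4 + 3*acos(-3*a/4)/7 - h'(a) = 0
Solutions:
 h(a) = C1 + 3*a*acos(-3*a/4)/7 + sqrt(16 - 9*a^2)/7 - 35*exp(3*a/5)/12


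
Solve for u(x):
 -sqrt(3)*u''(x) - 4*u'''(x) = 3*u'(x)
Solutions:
 u(x) = C1 + (C2*sin(3*sqrt(5)*x/8) + C3*cos(3*sqrt(5)*x/8))*exp(-sqrt(3)*x/8)


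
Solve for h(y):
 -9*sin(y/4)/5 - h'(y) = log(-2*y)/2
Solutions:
 h(y) = C1 - y*log(-y)/2 - y*log(2)/2 + y/2 + 36*cos(y/4)/5


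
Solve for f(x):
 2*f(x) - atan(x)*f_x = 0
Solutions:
 f(x) = C1*exp(2*Integral(1/atan(x), x))


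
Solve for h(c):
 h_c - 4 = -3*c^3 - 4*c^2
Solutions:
 h(c) = C1 - 3*c^4/4 - 4*c^3/3 + 4*c


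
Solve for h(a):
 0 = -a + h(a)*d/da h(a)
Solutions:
 h(a) = -sqrt(C1 + a^2)
 h(a) = sqrt(C1 + a^2)


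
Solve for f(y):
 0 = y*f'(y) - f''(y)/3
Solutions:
 f(y) = C1 + C2*erfi(sqrt(6)*y/2)


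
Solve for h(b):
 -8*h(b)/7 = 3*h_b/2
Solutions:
 h(b) = C1*exp(-16*b/21)


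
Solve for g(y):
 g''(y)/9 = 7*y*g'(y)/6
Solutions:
 g(y) = C1 + C2*erfi(sqrt(21)*y/2)


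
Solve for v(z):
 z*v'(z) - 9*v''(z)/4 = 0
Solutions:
 v(z) = C1 + C2*erfi(sqrt(2)*z/3)


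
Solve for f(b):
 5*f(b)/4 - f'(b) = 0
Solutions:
 f(b) = C1*exp(5*b/4)


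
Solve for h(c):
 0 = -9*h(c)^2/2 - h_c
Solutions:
 h(c) = 2/(C1 + 9*c)


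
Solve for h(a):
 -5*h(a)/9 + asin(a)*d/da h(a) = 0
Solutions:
 h(a) = C1*exp(5*Integral(1/asin(a), a)/9)


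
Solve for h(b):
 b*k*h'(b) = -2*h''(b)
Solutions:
 h(b) = Piecewise((-sqrt(pi)*C1*erf(b*sqrt(k)/2)/sqrt(k) - C2, (k > 0) | (k < 0)), (-C1*b - C2, True))


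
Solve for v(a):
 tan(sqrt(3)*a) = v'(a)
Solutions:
 v(a) = C1 - sqrt(3)*log(cos(sqrt(3)*a))/3


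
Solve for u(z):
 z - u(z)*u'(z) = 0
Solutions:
 u(z) = -sqrt(C1 + z^2)
 u(z) = sqrt(C1 + z^2)


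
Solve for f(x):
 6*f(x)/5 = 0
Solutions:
 f(x) = 0


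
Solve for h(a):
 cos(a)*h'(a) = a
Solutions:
 h(a) = C1 + Integral(a/cos(a), a)


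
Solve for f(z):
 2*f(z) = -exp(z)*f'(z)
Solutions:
 f(z) = C1*exp(2*exp(-z))


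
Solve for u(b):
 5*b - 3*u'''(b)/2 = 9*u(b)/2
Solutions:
 u(b) = C3*exp(-3^(1/3)*b) + 10*b/9 + (C1*sin(3^(5/6)*b/2) + C2*cos(3^(5/6)*b/2))*exp(3^(1/3)*b/2)


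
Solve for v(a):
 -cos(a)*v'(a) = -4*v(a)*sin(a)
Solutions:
 v(a) = C1/cos(a)^4


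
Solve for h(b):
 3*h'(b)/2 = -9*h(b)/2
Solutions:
 h(b) = C1*exp(-3*b)


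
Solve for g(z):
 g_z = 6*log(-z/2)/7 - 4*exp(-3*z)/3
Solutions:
 g(z) = C1 + 6*z*log(-z)/7 + 6*z*(-1 - log(2))/7 + 4*exp(-3*z)/9


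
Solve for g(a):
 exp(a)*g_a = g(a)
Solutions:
 g(a) = C1*exp(-exp(-a))


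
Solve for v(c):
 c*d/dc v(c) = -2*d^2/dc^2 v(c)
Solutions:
 v(c) = C1 + C2*erf(c/2)


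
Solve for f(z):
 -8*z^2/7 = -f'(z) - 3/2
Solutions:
 f(z) = C1 + 8*z^3/21 - 3*z/2


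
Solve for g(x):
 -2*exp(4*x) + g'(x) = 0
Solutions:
 g(x) = C1 + exp(4*x)/2


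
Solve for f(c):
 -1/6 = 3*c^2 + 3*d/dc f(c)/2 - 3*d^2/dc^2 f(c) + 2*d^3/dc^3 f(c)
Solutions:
 f(c) = C1 - 2*c^3/3 - 4*c^2 - 97*c/9 + (C2*sin(sqrt(3)*c/4) + C3*cos(sqrt(3)*c/4))*exp(3*c/4)


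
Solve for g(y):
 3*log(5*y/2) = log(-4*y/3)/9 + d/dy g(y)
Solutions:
 g(y) = C1 + 26*y*log(y)/9 + y*(-26/9 - 29*log(2)/9 + log(3)/9 + 3*log(5) - I*pi/9)


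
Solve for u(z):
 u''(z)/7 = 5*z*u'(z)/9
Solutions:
 u(z) = C1 + C2*erfi(sqrt(70)*z/6)


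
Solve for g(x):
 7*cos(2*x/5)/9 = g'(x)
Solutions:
 g(x) = C1 + 35*sin(2*x/5)/18


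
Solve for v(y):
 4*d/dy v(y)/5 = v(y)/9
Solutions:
 v(y) = C1*exp(5*y/36)


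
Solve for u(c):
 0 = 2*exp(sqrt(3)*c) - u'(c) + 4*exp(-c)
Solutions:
 u(c) = C1 + 2*sqrt(3)*exp(sqrt(3)*c)/3 - 4*exp(-c)


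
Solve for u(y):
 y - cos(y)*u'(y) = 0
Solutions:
 u(y) = C1 + Integral(y/cos(y), y)


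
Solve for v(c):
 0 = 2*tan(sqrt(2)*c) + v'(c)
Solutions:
 v(c) = C1 + sqrt(2)*log(cos(sqrt(2)*c))


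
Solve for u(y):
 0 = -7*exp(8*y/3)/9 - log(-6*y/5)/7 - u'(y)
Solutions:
 u(y) = C1 - y*log(-y)/7 + y*(-log(6) + 1 + log(5))/7 - 7*exp(8*y/3)/24


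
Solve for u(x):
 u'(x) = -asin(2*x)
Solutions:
 u(x) = C1 - x*asin(2*x) - sqrt(1 - 4*x^2)/2


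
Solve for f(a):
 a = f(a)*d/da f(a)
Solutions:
 f(a) = -sqrt(C1 + a^2)
 f(a) = sqrt(C1 + a^2)


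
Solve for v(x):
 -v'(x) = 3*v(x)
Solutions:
 v(x) = C1*exp(-3*x)


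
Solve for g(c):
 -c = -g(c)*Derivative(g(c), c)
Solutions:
 g(c) = -sqrt(C1 + c^2)
 g(c) = sqrt(C1 + c^2)


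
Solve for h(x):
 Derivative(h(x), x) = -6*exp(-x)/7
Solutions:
 h(x) = C1 + 6*exp(-x)/7


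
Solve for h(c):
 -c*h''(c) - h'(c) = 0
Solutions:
 h(c) = C1 + C2*log(c)


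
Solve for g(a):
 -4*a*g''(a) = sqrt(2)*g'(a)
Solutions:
 g(a) = C1 + C2*a^(1 - sqrt(2)/4)


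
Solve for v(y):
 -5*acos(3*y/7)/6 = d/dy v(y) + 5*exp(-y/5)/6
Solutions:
 v(y) = C1 - 5*y*acos(3*y/7)/6 + 5*sqrt(49 - 9*y^2)/18 + 25*exp(-y/5)/6


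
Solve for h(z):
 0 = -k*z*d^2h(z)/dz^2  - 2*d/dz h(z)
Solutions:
 h(z) = C1 + z^(((re(k) - 2)*re(k) + im(k)^2)/(re(k)^2 + im(k)^2))*(C2*sin(2*log(z)*Abs(im(k))/(re(k)^2 + im(k)^2)) + C3*cos(2*log(z)*im(k)/(re(k)^2 + im(k)^2)))


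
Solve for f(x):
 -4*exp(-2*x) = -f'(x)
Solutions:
 f(x) = C1 - 2*exp(-2*x)


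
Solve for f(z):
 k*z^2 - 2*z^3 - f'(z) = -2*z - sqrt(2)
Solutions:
 f(z) = C1 + k*z^3/3 - z^4/2 + z^2 + sqrt(2)*z


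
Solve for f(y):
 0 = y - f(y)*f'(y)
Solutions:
 f(y) = -sqrt(C1 + y^2)
 f(y) = sqrt(C1 + y^2)


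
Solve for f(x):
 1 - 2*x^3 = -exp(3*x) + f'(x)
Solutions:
 f(x) = C1 - x^4/2 + x + exp(3*x)/3


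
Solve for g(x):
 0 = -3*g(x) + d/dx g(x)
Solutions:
 g(x) = C1*exp(3*x)


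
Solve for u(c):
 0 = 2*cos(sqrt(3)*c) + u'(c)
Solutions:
 u(c) = C1 - 2*sqrt(3)*sin(sqrt(3)*c)/3


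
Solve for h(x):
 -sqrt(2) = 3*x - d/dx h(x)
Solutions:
 h(x) = C1 + 3*x^2/2 + sqrt(2)*x


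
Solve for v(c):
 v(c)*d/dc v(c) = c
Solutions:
 v(c) = -sqrt(C1 + c^2)
 v(c) = sqrt(C1 + c^2)


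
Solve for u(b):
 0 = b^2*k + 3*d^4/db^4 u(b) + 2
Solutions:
 u(b) = C1 + C2*b + C3*b^2 + C4*b^3 - b^6*k/1080 - b^4/36


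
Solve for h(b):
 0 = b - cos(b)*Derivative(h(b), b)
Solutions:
 h(b) = C1 + Integral(b/cos(b), b)


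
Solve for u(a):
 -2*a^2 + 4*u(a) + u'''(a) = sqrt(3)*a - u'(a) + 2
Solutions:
 u(a) = C1*exp(-3^(1/3)*a*(-(18 + sqrt(327))^(1/3) + 3^(1/3)/(18 + sqrt(327))^(1/3))/6)*sin(3^(1/6)*a*(3/(18 + sqrt(327))^(1/3) + 3^(2/3)*(18 + sqrt(327))^(1/3))/6) + C2*exp(-3^(1/3)*a*(-(18 + sqrt(327))^(1/3) + 3^(1/3)/(18 + sqrt(327))^(1/3))/6)*cos(3^(1/6)*a*(3/(18 + sqrt(327))^(1/3) + 3^(2/3)*(18 + sqrt(327))^(1/3))/6) + C3*exp(3^(1/3)*a*(-(18 + sqrt(327))^(1/3) + 3^(1/3)/(18 + sqrt(327))^(1/3))/3) + a^2/2 - a/4 + sqrt(3)*a/4 - sqrt(3)/16 + 9/16


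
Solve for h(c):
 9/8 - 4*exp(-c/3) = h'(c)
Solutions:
 h(c) = C1 + 9*c/8 + 12*exp(-c/3)


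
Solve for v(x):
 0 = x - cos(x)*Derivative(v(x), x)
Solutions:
 v(x) = C1 + Integral(x/cos(x), x)


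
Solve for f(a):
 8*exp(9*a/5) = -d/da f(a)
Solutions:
 f(a) = C1 - 40*exp(9*a/5)/9


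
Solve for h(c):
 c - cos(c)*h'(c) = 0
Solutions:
 h(c) = C1 + Integral(c/cos(c), c)


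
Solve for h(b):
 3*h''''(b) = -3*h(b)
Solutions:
 h(b) = (C1*sin(sqrt(2)*b/2) + C2*cos(sqrt(2)*b/2))*exp(-sqrt(2)*b/2) + (C3*sin(sqrt(2)*b/2) + C4*cos(sqrt(2)*b/2))*exp(sqrt(2)*b/2)


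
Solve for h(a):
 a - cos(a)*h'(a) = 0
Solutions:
 h(a) = C1 + Integral(a/cos(a), a)


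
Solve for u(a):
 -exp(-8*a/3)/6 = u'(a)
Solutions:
 u(a) = C1 + exp(-8*a/3)/16


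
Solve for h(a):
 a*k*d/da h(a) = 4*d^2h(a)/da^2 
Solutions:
 h(a) = Piecewise((-sqrt(2)*sqrt(pi)*C1*erf(sqrt(2)*a*sqrt(-k)/4)/sqrt(-k) - C2, (k > 0) | (k < 0)), (-C1*a - C2, True))


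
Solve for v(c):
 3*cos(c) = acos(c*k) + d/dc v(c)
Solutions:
 v(c) = C1 - Piecewise((c*acos(c*k) - sqrt(-c^2*k^2 + 1)/k, Ne(k, 0)), (pi*c/2, True)) + 3*sin(c)


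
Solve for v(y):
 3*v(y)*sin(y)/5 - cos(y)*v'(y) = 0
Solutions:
 v(y) = C1/cos(y)^(3/5)


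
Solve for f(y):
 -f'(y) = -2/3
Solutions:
 f(y) = C1 + 2*y/3


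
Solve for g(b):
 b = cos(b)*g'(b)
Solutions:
 g(b) = C1 + Integral(b/cos(b), b)


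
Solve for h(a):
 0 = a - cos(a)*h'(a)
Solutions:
 h(a) = C1 + Integral(a/cos(a), a)


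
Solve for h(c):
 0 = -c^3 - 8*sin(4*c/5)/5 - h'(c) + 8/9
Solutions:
 h(c) = C1 - c^4/4 + 8*c/9 + 2*cos(4*c/5)


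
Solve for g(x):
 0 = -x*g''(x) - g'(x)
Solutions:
 g(x) = C1 + C2*log(x)


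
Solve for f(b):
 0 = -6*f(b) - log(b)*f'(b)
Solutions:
 f(b) = C1*exp(-6*li(b))


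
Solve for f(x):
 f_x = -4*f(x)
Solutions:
 f(x) = C1*exp(-4*x)


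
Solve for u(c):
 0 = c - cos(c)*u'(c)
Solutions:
 u(c) = C1 + Integral(c/cos(c), c)


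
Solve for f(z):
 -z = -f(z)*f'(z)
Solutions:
 f(z) = -sqrt(C1 + z^2)
 f(z) = sqrt(C1 + z^2)


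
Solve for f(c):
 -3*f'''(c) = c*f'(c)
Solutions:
 f(c) = C1 + Integral(C2*airyai(-3^(2/3)*c/3) + C3*airybi(-3^(2/3)*c/3), c)


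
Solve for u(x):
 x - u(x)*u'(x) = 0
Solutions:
 u(x) = -sqrt(C1 + x^2)
 u(x) = sqrt(C1 + x^2)


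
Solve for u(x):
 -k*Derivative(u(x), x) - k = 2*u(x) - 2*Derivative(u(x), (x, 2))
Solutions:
 u(x) = C1*exp(x*(k - sqrt(k^2 + 16))/4) + C2*exp(x*(k + sqrt(k^2 + 16))/4) - k/2


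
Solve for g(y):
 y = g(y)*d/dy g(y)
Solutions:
 g(y) = -sqrt(C1 + y^2)
 g(y) = sqrt(C1 + y^2)


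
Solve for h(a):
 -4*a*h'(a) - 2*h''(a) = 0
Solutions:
 h(a) = C1 + C2*erf(a)


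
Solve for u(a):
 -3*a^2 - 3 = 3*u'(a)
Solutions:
 u(a) = C1 - a^3/3 - a


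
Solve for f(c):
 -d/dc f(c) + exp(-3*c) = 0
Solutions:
 f(c) = C1 - exp(-3*c)/3


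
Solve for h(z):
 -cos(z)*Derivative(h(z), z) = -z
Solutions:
 h(z) = C1 + Integral(z/cos(z), z)


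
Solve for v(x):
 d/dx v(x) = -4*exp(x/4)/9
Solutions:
 v(x) = C1 - 16*exp(x/4)/9


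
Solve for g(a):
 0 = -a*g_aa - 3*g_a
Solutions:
 g(a) = C1 + C2/a^2


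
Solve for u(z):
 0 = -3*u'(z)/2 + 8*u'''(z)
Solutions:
 u(z) = C1 + C2*exp(-sqrt(3)*z/4) + C3*exp(sqrt(3)*z/4)


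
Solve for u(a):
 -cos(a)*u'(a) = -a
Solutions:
 u(a) = C1 + Integral(a/cos(a), a)


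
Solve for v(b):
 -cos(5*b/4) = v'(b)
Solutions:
 v(b) = C1 - 4*sin(5*b/4)/5


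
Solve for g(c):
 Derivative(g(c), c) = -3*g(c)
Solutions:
 g(c) = C1*exp(-3*c)


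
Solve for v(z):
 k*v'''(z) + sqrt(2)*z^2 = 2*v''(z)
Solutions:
 v(z) = C1 + C2*z + C3*exp(2*z/k) + sqrt(2)*k^2*z^2/8 + sqrt(2)*k*z^3/12 + sqrt(2)*z^4/24


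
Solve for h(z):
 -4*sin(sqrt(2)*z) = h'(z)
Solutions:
 h(z) = C1 + 2*sqrt(2)*cos(sqrt(2)*z)


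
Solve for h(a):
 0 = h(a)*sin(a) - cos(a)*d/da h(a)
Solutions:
 h(a) = C1/cos(a)


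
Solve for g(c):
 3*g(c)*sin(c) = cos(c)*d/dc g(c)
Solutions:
 g(c) = C1/cos(c)^3


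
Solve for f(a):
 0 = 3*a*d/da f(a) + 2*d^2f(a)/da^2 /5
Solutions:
 f(a) = C1 + C2*erf(sqrt(15)*a/2)


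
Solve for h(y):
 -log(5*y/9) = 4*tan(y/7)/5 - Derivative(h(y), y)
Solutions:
 h(y) = C1 + y*log(y) - 2*y*log(3) - y + y*log(5) - 28*log(cos(y/7))/5


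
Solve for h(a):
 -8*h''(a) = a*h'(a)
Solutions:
 h(a) = C1 + C2*erf(a/4)


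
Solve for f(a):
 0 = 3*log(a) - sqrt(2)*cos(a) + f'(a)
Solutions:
 f(a) = C1 - 3*a*log(a) + 3*a + sqrt(2)*sin(a)


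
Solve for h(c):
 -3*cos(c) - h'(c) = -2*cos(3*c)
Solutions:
 h(c) = C1 - 3*sin(c) + 2*sin(3*c)/3


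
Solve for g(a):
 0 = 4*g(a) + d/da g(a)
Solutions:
 g(a) = C1*exp(-4*a)


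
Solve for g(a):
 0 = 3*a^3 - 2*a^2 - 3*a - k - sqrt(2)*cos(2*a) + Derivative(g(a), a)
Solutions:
 g(a) = C1 - 3*a^4/4 + 2*a^3/3 + 3*a^2/2 + a*k + sqrt(2)*sin(2*a)/2


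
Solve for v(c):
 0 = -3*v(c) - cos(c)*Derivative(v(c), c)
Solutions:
 v(c) = C1*(sin(c) - 1)^(3/2)/(sin(c) + 1)^(3/2)


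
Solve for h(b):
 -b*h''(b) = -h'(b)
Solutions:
 h(b) = C1 + C2*b^2


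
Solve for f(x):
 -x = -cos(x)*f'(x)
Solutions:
 f(x) = C1 + Integral(x/cos(x), x)


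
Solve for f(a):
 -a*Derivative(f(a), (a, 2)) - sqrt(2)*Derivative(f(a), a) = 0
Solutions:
 f(a) = C1 + C2*a^(1 - sqrt(2))


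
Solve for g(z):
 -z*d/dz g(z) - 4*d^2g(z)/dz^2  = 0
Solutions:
 g(z) = C1 + C2*erf(sqrt(2)*z/4)


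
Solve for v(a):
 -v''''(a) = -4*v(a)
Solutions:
 v(a) = C1*exp(-sqrt(2)*a) + C2*exp(sqrt(2)*a) + C3*sin(sqrt(2)*a) + C4*cos(sqrt(2)*a)


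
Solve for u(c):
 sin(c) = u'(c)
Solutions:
 u(c) = C1 - cos(c)


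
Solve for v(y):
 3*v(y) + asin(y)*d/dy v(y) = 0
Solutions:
 v(y) = C1*exp(-3*Integral(1/asin(y), y))


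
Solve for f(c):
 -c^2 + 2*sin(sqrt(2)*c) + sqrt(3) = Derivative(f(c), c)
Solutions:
 f(c) = C1 - c^3/3 + sqrt(3)*c - sqrt(2)*cos(sqrt(2)*c)


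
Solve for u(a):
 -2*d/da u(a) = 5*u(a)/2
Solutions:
 u(a) = C1*exp(-5*a/4)


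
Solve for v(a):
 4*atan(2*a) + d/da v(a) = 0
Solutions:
 v(a) = C1 - 4*a*atan(2*a) + log(4*a^2 + 1)


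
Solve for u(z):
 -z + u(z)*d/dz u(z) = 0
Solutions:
 u(z) = -sqrt(C1 + z^2)
 u(z) = sqrt(C1 + z^2)


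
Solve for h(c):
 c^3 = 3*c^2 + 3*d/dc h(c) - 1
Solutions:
 h(c) = C1 + c^4/12 - c^3/3 + c/3


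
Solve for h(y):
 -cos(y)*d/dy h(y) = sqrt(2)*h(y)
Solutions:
 h(y) = C1*(sin(y) - 1)^(sqrt(2)/2)/(sin(y) + 1)^(sqrt(2)/2)


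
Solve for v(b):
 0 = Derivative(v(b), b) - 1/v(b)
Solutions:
 v(b) = -sqrt(C1 + 2*b)
 v(b) = sqrt(C1 + 2*b)


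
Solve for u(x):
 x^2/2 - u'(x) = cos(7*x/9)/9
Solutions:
 u(x) = C1 + x^3/6 - sin(7*x/9)/7


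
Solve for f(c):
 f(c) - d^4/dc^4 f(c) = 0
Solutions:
 f(c) = C1*exp(-c) + C2*exp(c) + C3*sin(c) + C4*cos(c)


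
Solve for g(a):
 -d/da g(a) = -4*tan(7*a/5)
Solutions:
 g(a) = C1 - 20*log(cos(7*a/5))/7


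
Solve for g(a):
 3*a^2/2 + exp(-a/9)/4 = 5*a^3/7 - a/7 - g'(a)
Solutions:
 g(a) = C1 + 5*a^4/28 - a^3/2 - a^2/14 + 9*exp(-a/9)/4


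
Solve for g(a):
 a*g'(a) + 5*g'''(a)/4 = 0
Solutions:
 g(a) = C1 + Integral(C2*airyai(-10^(2/3)*a/5) + C3*airybi(-10^(2/3)*a/5), a)


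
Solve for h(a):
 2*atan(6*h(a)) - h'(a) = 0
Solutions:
 Integral(1/atan(6*_y), (_y, h(a))) = C1 + 2*a


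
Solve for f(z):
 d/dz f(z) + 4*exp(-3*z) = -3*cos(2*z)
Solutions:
 f(z) = C1 - 3*sin(2*z)/2 + 4*exp(-3*z)/3


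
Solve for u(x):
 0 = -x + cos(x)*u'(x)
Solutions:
 u(x) = C1 + Integral(x/cos(x), x)


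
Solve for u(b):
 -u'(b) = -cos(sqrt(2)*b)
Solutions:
 u(b) = C1 + sqrt(2)*sin(sqrt(2)*b)/2
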